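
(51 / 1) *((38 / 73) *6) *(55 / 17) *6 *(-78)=-17606160 / 73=-241180.27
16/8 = 2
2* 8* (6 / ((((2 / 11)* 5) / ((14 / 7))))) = 1056 / 5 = 211.20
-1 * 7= -7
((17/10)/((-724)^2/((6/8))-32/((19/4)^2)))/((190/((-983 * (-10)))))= 952527/7569086080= 0.00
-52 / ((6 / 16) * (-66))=208 / 99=2.10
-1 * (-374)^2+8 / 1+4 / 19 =-139867.79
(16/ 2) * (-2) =-16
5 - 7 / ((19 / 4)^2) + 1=2054 / 361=5.69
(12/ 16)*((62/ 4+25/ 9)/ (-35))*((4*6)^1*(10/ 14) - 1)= -5311/ 840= -6.32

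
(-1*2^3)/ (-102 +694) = -1/ 74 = -0.01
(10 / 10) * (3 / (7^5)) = 3 / 16807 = 0.00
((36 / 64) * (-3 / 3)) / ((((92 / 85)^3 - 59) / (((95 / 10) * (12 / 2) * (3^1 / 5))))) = 63009225 / 189091664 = 0.33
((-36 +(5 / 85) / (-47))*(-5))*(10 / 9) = 1438250 / 7191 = 200.01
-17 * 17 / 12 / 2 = -289 / 24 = -12.04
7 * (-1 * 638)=-4466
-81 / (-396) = 9 / 44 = 0.20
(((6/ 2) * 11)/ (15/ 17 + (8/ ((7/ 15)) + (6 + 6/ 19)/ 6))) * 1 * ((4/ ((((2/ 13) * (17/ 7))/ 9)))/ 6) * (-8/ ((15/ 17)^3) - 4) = -7029954932/ 16175625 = -434.60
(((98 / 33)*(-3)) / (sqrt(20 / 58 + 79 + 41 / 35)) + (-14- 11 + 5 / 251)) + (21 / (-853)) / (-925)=-4947181479 / 198045275- 49*sqrt(20737465) / 224741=-25.97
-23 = -23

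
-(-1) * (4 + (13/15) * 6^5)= 6743.20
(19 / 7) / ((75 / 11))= 209 / 525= 0.40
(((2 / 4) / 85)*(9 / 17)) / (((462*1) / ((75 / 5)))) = 9 / 89012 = 0.00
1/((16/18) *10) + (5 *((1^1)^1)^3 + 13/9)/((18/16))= 37849/6480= 5.84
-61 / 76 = -0.80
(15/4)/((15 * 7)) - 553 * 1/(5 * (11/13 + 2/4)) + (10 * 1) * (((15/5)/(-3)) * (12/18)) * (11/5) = -203261/2100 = -96.79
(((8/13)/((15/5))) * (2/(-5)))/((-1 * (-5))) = -16/975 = -0.02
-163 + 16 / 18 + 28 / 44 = -15986 / 99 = -161.47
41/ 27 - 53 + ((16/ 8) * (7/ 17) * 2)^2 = -380542/ 7803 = -48.77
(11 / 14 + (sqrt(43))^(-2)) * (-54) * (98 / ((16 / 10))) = -460215 / 172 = -2675.67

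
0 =0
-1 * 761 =-761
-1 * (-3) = 3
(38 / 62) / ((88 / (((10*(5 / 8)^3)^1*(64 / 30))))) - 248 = -16234681 / 65472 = -247.96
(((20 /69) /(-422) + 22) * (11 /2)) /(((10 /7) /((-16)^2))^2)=1414227820544 /363975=3885508.13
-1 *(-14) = 14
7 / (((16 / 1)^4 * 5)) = 7 / 327680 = 0.00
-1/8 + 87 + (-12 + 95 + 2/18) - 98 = 71.99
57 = 57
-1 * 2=-2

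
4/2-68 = -66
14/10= 7/5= 1.40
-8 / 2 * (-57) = 228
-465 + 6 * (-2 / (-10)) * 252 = -813 / 5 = -162.60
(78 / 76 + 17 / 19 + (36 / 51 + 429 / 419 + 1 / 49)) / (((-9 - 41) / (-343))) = 340839429 / 13533700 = 25.18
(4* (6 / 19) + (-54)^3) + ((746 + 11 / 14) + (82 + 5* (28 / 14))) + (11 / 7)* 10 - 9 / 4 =-11902397 / 76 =-156610.49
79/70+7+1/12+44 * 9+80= 203369/420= 484.21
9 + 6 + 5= 20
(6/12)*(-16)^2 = 128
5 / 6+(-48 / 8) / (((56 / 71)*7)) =-149 / 588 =-0.25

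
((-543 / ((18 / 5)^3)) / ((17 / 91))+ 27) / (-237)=1166579 / 7832376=0.15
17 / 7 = 2.43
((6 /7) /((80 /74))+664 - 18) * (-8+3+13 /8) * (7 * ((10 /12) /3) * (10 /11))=-1358265 /352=-3858.71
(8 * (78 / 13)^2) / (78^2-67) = 288 / 6017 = 0.05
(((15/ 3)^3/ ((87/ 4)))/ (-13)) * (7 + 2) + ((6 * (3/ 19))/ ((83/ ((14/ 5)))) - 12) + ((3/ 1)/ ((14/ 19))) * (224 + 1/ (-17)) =633778784187/ 707489510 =895.81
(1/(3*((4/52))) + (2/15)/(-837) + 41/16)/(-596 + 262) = -1385203/67093920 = -0.02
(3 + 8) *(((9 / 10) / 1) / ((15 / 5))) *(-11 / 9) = -4.03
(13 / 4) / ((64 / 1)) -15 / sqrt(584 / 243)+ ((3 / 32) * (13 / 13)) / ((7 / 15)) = 451 / 1792 -135 * sqrt(438) / 292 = -9.42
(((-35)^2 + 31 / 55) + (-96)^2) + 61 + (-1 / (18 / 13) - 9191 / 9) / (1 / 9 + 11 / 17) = 116813387 / 12760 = 9154.65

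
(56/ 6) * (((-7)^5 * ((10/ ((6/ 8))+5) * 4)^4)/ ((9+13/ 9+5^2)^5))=-18296772480000/ 225622639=-81094.58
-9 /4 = -2.25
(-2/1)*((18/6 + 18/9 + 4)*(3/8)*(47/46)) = -1269/184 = -6.90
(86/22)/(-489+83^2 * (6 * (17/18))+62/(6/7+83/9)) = 81915/807916208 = 0.00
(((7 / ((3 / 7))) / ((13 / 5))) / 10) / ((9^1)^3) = 49 / 56862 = 0.00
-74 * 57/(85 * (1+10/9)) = -23.51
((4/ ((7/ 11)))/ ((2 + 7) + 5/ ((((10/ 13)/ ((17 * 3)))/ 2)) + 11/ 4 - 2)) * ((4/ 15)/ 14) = 352/ 1977885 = 0.00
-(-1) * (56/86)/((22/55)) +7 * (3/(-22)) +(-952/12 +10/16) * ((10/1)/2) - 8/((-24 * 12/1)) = -392.84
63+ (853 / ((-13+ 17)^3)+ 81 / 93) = 153163 / 1984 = 77.20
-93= -93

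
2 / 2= 1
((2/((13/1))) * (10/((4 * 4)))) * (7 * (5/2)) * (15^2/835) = 7875/17368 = 0.45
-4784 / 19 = -251.79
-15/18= -5/6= -0.83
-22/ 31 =-0.71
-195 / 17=-11.47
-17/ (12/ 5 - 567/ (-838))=-71230/ 12891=-5.53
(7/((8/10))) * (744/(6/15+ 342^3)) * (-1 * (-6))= 97650/100004221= 0.00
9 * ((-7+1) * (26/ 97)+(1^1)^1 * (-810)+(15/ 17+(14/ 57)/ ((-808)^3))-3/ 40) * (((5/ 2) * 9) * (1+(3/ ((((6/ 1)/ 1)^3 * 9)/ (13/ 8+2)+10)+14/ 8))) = -12469042388720263724595/ 27560985498478592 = -452416.42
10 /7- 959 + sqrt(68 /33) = -6703 /7 + 2*sqrt(561) /33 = -956.14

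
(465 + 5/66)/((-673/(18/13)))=-92085/96239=-0.96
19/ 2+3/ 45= 287/ 30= 9.57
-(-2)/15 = 2/15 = 0.13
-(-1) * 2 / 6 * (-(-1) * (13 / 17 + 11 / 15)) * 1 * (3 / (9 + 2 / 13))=4966 / 30345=0.16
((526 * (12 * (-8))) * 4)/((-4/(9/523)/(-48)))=-21814272/523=-41709.89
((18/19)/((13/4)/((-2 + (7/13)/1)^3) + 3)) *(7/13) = 181944/698711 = 0.26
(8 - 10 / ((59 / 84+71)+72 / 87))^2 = 1929609922816 / 31216882489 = 61.81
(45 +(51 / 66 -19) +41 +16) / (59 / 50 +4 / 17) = 783275 / 13233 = 59.19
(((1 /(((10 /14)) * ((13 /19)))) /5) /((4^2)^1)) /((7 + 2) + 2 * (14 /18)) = 63 /26000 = 0.00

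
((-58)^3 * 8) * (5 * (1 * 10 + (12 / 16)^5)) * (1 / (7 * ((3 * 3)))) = -1268203.80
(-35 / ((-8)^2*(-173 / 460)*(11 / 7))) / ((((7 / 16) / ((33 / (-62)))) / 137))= -1654275 / 10726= -154.23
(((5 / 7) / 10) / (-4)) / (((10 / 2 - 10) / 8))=1 / 35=0.03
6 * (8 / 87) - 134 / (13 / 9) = -34766 / 377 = -92.22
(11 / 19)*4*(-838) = -36872 / 19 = -1940.63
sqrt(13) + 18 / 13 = 4.99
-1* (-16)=16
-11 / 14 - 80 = -1131 / 14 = -80.79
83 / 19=4.37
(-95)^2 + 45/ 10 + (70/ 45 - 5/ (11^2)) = 19669549/ 2178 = 9031.01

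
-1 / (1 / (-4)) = 4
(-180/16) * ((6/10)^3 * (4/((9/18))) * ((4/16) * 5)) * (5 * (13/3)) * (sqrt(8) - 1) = 1053/2 - 1053 * sqrt(2) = -962.67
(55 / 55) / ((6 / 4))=2 / 3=0.67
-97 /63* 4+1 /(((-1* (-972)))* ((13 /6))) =-90785 /14742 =-6.16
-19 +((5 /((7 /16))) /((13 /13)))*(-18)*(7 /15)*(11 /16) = -85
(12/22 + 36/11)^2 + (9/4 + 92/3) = 68963/1452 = 47.50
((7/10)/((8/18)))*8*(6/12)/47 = 63/470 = 0.13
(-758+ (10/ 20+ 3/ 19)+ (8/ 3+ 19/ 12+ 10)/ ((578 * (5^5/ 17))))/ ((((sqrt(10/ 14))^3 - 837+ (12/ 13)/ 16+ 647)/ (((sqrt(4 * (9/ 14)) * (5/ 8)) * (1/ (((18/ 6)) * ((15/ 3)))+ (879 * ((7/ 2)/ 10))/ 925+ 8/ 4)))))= 963362698367791449 * sqrt(10)/ 99973315618224250000+ 301384314943215986391 * sqrt(14)/ 117615665433205000000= 9.62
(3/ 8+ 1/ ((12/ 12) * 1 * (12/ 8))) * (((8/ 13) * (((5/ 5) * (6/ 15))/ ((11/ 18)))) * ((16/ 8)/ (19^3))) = 120/ 980837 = 0.00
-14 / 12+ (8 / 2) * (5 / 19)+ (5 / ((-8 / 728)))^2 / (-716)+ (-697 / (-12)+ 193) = -778933 / 20406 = -38.17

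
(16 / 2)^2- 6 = 58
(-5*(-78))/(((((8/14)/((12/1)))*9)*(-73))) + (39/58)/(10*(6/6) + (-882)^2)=-12.47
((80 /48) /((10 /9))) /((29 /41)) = 123 /58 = 2.12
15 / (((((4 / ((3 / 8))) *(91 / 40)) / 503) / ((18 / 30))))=67905 / 364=186.55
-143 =-143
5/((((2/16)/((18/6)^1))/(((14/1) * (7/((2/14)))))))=82320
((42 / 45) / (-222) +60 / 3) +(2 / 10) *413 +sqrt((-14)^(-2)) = 102.67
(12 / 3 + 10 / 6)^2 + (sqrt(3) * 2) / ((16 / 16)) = 2 * sqrt(3) + 289 / 9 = 35.58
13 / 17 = 0.76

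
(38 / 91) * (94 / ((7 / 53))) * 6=1135896 / 637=1783.20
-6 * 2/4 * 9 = -27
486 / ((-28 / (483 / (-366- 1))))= 16767 / 734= 22.84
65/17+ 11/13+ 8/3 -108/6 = -7070/663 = -10.66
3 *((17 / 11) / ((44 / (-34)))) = -867 / 242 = -3.58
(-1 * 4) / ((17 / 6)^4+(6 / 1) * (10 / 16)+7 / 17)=-88128 / 1511549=-0.06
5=5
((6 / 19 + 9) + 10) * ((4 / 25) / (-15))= -1468 / 7125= -0.21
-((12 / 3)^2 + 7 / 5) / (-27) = 29 / 45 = 0.64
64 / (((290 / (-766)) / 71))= -1740352 / 145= -12002.43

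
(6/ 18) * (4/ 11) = 4/ 33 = 0.12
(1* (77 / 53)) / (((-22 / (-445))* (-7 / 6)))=-1335 / 53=-25.19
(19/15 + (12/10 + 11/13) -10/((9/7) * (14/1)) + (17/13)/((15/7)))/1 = 394/117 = 3.37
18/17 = 1.06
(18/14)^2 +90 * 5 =22131/49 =451.65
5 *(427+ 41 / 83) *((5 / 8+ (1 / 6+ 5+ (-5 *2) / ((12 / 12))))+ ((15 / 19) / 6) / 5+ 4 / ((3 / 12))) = 478031245 / 18924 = 25260.58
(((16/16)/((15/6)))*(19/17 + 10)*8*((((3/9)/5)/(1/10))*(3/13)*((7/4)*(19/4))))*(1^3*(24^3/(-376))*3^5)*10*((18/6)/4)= -31665380544/10387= -3048558.83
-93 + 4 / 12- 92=-554 / 3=-184.67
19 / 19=1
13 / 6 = 2.17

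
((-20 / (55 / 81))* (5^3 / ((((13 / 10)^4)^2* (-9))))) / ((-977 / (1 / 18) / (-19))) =0.05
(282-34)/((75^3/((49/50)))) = 6076/10546875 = 0.00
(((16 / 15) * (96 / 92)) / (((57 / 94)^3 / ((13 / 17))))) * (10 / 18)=1382091776 / 651694167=2.12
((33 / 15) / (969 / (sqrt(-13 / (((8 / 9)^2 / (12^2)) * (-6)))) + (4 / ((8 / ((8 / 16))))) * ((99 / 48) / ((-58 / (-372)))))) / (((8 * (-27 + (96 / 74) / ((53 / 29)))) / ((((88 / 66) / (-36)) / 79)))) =-33277236564 / 4856635097463914275 + 1500060455168 * sqrt(78) / 131129147631525685425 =0.00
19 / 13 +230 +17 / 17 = 3022 / 13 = 232.46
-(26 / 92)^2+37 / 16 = 18897 / 8464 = 2.23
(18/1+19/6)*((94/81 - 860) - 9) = -8927465/486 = -18369.27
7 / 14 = 1 / 2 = 0.50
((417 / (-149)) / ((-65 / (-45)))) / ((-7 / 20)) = 75060 / 13559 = 5.54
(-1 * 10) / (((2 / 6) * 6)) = -5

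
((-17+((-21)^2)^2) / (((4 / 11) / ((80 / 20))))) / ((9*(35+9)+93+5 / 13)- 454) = 60452.94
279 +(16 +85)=380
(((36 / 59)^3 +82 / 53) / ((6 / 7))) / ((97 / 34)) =2298347674 / 3167560317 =0.73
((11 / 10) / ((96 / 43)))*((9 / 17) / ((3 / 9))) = 4257 / 5440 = 0.78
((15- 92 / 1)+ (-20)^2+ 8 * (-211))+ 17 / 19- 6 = -26032 / 19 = -1370.11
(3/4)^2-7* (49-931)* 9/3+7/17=5038249/272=18522.97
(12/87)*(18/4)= 18/29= 0.62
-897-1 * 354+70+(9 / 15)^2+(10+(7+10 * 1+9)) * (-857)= -800816 / 25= -32032.64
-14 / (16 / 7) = -49 / 8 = -6.12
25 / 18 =1.39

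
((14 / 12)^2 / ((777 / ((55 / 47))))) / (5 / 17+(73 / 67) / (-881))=386331715 / 55196819928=0.01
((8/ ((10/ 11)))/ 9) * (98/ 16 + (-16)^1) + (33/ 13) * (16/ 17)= -144529/ 19890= -7.27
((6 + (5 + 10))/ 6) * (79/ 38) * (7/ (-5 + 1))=-3871/ 304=-12.73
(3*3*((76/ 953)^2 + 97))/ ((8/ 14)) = 5550429087/ 3632836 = 1527.85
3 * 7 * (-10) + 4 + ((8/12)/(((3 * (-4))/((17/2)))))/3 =-22265/108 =-206.16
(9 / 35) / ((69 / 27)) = 81 / 805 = 0.10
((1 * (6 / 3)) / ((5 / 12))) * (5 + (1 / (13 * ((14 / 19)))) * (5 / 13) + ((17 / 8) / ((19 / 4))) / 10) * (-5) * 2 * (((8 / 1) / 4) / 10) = -48.81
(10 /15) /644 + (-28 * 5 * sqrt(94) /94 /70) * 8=1 /966 - 8 * sqrt(94) /47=-1.65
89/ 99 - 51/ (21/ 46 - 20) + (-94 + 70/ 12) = -15069313/ 178002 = -84.66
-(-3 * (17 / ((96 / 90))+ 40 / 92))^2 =-326705625 / 135424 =-2412.46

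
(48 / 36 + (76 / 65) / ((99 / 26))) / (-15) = -812 / 7425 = -0.11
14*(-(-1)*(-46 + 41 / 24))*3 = -7441 / 4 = -1860.25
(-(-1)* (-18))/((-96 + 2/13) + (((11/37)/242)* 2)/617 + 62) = 0.53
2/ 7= 0.29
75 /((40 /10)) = 75 /4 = 18.75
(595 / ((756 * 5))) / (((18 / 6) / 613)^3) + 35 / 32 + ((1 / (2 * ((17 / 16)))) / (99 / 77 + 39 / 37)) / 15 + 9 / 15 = 53788716235087 / 40054176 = 1342899.08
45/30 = 3/2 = 1.50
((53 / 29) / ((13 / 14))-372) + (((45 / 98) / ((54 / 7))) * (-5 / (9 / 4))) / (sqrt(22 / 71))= -139502 / 377-25 * sqrt(1562) / 4158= -370.27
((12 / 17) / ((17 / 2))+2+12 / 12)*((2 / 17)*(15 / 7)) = 0.78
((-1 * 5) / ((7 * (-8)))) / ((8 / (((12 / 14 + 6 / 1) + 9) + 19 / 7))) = 325 / 1568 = 0.21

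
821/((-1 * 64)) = -821/64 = -12.83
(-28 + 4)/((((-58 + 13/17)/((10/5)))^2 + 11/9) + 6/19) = -4744224/162194687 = -0.03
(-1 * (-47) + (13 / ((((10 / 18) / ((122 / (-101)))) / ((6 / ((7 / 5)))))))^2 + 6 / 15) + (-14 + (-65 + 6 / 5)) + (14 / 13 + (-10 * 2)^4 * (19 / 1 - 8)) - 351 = 57647136990711 / 32490185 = 1774293.90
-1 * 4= -4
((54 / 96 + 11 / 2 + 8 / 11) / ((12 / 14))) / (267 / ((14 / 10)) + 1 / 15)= 292775 / 7051264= 0.04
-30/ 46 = -15/ 23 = -0.65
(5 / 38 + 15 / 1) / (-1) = -575 / 38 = -15.13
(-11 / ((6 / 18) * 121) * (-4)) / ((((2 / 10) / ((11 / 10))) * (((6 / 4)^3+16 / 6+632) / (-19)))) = -2736 / 15313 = -0.18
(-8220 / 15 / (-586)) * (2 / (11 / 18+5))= 9864 / 29593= 0.33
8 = 8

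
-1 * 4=-4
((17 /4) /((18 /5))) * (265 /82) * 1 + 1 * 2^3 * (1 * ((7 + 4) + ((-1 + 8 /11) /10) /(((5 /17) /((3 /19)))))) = 2828739077 /30848400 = 91.70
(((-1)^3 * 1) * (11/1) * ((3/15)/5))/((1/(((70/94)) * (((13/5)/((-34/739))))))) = 739739/39950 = 18.52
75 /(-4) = -75 /4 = -18.75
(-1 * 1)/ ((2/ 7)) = -7/ 2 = -3.50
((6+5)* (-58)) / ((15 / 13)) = -8294 / 15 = -552.93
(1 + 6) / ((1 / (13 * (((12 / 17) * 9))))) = 9828 / 17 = 578.12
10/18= 5/9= 0.56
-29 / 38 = -0.76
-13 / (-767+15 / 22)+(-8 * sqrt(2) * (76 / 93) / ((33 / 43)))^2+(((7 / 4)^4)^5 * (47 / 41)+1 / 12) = 596543056242817807333888534589 / 7158289704126770665488384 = 83335.98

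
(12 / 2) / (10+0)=3 / 5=0.60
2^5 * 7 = 224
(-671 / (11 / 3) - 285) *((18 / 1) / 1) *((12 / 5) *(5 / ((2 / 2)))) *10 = -1010880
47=47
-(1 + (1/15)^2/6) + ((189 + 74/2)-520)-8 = -409051/1350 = -303.00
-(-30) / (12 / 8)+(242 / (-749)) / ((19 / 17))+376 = 5631362 / 14231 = 395.71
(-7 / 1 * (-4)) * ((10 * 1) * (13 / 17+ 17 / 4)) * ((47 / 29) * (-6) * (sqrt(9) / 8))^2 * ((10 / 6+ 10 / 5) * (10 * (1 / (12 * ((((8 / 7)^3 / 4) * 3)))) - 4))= -6526062738195 / 29280256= -222882.71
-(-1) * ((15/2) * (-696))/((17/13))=-67860/17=-3991.76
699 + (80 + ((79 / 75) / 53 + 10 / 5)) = 3104554 / 3975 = 781.02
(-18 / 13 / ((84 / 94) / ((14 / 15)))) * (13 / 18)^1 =-47 / 45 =-1.04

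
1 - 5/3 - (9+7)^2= -770/3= -256.67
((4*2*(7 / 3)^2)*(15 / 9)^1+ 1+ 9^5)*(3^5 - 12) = 122915870 / 9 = 13657318.89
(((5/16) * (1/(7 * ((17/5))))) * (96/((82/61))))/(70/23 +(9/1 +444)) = 105225/51175831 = 0.00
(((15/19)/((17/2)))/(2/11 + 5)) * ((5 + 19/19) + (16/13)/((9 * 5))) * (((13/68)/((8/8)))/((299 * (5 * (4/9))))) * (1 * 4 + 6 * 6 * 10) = 135751/11997835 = 0.01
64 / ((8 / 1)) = 8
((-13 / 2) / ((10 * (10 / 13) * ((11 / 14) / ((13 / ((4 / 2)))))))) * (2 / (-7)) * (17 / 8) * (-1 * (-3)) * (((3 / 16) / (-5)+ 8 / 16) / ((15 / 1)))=1381913 / 3520000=0.39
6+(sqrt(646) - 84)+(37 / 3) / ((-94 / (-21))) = -7073 / 94+sqrt(646) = -49.83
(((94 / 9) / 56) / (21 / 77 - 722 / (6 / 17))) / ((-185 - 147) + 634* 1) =-517 / 1712289264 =-0.00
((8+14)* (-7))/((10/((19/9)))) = -32.51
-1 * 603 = -603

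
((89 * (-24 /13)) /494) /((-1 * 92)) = 267 /73853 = 0.00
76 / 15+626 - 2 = 9436 / 15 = 629.07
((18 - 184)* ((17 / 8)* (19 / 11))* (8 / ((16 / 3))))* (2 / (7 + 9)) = -80427 / 704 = -114.24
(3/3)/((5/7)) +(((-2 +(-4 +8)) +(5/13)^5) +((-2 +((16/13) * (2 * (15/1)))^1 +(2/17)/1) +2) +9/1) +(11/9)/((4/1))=49.75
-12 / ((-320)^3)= 0.00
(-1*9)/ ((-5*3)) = 3/ 5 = 0.60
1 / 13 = 0.08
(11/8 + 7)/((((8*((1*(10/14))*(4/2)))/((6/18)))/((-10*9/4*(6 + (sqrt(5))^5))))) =-35175*sqrt(5)/256-4221/128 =-340.22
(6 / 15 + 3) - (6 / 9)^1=2.73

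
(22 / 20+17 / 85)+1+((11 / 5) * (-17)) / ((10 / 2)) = -259 / 50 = -5.18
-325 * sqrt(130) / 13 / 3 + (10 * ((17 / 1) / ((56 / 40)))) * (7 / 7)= 26.41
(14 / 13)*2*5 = 140 / 13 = 10.77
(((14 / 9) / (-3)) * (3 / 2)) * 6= -14 / 3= -4.67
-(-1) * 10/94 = 5/47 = 0.11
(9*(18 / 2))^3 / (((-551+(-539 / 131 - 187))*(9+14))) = -69618771 / 2235991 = -31.14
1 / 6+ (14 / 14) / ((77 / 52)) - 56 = -25483 / 462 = -55.16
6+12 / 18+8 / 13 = 284 / 39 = 7.28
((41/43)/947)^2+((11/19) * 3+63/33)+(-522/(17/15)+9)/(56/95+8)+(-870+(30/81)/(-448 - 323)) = -918.93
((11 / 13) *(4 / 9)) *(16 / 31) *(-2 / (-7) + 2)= 11264 / 25389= 0.44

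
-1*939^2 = -881721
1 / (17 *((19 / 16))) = 16 / 323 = 0.05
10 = 10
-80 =-80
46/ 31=1.48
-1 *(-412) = 412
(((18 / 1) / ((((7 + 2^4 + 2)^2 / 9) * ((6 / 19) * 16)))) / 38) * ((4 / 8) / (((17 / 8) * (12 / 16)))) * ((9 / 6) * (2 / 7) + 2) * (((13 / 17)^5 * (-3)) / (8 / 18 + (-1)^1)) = 0.00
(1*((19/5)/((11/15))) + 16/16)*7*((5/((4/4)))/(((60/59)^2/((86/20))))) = 17812277/19800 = 899.61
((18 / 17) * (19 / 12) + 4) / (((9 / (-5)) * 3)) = -965 / 918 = -1.05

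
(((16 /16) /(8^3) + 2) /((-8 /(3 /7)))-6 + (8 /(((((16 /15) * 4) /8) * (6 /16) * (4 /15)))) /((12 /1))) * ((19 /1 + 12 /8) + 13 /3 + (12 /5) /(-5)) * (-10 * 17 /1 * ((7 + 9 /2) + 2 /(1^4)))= -357296.69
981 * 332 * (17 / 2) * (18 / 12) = 4152573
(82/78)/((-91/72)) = -0.83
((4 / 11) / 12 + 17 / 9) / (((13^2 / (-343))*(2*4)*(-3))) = 32585 / 200772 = 0.16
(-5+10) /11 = 5 /11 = 0.45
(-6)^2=36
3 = 3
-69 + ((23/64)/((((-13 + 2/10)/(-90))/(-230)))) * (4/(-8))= 453813/2048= 221.59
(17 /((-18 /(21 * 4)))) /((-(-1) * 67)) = -238 /201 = -1.18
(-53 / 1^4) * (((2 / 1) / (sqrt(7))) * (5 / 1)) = -530 * sqrt(7) / 7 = -200.32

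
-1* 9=-9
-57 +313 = 256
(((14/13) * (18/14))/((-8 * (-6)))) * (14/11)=21/572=0.04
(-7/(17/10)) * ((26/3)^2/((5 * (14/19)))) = -12844/153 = -83.95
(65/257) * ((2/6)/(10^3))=13/154200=0.00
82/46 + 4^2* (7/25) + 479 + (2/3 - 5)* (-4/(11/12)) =3188886/6325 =504.17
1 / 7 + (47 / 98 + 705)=69151 / 98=705.62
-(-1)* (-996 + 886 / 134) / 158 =-66289 / 10586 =-6.26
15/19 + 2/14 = 124/133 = 0.93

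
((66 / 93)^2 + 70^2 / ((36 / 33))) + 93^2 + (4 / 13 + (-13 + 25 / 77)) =37888188454 / 2885883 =13128.80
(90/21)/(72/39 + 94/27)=1053/1309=0.80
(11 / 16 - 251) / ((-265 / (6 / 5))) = 2403 / 2120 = 1.13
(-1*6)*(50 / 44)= -75 / 11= -6.82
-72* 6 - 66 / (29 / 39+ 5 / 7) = -94977 / 199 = -477.27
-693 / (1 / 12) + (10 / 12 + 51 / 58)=-723343 / 87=-8314.29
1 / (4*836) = 1 / 3344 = 0.00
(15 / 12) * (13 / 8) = 2.03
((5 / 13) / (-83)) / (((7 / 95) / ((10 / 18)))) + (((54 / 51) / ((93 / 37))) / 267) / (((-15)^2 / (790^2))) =13841534183 / 3188325231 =4.34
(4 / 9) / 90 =0.00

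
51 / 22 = 2.32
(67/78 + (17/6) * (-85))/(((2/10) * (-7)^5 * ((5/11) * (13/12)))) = 8404/57967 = 0.14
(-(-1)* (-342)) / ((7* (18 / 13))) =-35.29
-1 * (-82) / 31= 82 / 31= 2.65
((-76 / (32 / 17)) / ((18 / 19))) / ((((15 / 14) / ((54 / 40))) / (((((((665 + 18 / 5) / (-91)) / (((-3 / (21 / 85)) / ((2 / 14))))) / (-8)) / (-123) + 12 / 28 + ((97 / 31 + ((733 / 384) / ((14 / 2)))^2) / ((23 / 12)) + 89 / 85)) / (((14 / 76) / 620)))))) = -2099171691705688169 / 3690645504000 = -568781.72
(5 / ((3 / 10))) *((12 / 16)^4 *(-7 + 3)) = -675 / 32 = -21.09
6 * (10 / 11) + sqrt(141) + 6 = 126 / 11 + sqrt(141) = 23.33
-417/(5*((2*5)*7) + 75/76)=-31692/26675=-1.19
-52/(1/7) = -364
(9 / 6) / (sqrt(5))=3*sqrt(5) / 10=0.67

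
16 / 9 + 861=7765 / 9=862.78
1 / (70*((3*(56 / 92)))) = 23 / 2940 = 0.01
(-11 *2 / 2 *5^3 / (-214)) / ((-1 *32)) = -1375 / 6848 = -0.20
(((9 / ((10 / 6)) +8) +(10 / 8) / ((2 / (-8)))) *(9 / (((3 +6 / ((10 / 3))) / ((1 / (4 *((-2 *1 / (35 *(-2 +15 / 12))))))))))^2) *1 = 10418625 / 32768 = 317.95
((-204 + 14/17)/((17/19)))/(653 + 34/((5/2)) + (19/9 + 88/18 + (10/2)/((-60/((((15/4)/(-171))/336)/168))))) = -0.34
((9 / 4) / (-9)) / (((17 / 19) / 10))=-95 / 34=-2.79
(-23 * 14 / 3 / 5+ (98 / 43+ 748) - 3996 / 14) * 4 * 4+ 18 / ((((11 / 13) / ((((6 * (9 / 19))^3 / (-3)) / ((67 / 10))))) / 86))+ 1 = 114246851516929 / 22823699745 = 5005.62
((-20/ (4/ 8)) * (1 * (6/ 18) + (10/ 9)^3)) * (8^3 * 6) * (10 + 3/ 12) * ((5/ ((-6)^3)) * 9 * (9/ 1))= 326163200/ 81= 4026706.17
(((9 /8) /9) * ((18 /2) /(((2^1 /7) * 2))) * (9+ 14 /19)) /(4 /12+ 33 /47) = 1643355 /88768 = 18.51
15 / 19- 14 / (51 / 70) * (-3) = 18875 / 323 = 58.44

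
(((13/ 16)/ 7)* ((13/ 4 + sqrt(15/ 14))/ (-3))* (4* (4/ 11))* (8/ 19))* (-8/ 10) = 208* sqrt(210)/ 153615 + 1352/ 21945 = 0.08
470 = 470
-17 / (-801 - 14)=17 / 815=0.02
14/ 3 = 4.67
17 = 17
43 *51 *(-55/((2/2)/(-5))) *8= 4824600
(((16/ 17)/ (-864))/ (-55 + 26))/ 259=1/ 6895098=0.00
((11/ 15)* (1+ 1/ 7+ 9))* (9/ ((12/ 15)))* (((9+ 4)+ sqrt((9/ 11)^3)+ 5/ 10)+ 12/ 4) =5751* sqrt(11)/ 308+ 77319/ 56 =1442.62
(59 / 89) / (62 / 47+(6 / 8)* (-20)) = -2773 / 57227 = -0.05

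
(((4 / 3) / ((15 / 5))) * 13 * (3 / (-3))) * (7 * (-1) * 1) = 40.44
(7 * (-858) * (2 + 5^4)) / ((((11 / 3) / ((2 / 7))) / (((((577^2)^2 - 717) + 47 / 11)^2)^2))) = -58952801587212770041238491718319762493411140991561716 / 1331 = -44292112387086979745483460000000000000000000000000.00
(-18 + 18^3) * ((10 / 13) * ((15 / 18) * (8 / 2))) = 193800 / 13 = 14907.69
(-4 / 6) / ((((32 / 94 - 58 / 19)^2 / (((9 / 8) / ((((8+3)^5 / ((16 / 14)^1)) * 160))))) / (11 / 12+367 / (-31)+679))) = -39637202545 / 13120530986216192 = -0.00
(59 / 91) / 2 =59 / 182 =0.32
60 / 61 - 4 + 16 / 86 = -7424 / 2623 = -2.83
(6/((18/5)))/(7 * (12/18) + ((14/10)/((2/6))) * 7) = 25/511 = 0.05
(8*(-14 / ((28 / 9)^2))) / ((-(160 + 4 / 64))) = 1296 / 17927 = 0.07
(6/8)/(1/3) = 9/4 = 2.25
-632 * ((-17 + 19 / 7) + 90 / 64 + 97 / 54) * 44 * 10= 582499390 / 189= 3082007.35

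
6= 6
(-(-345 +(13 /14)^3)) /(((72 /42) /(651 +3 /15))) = 384404581 /2940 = 130749.86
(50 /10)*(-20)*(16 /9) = -1600 /9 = -177.78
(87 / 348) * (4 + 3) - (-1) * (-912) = -3641 / 4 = -910.25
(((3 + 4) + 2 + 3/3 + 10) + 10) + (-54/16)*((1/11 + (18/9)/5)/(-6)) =26643/880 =30.28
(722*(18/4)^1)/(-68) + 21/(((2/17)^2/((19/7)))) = 69198/17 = 4070.47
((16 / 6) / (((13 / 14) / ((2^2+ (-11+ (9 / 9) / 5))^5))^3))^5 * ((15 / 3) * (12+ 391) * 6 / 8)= -286807795124522317387164775145787109916755852326647822000198592833687051894533818259629698608947187522132006549513614133941580541043146752 / 1688388059241853993495044287433126672937078183167614042758941650390625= -169870779146181103779380700000000000000000000000000000000000000000000.00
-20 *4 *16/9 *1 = -1280/9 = -142.22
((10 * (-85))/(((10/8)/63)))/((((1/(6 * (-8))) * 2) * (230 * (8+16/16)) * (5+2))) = 1632/23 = 70.96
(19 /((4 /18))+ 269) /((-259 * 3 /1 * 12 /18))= -709 /1036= -0.68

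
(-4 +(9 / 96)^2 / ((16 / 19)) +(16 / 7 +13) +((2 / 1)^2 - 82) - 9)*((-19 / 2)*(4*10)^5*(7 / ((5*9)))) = 103102585625 / 9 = 11455842847.22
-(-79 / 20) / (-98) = -0.04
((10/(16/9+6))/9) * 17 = 17/7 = 2.43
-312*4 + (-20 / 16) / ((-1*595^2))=-353458559 / 283220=-1248.00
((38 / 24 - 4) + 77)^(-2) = 144 / 801025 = 0.00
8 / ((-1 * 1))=-8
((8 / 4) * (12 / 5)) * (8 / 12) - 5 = -9 / 5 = -1.80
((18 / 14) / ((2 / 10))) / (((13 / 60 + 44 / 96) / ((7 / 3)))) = 200 / 9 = 22.22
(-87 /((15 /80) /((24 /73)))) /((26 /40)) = -222720 /949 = -234.69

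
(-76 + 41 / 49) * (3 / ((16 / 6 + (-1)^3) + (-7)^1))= 33147 / 784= 42.28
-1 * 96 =-96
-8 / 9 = -0.89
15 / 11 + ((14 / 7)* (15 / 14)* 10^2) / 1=16605 / 77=215.65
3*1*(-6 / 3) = -6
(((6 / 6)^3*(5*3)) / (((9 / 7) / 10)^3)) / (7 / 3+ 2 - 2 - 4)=-343000 / 81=-4234.57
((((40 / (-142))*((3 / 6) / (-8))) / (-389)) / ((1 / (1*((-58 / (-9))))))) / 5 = -29 / 497142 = -0.00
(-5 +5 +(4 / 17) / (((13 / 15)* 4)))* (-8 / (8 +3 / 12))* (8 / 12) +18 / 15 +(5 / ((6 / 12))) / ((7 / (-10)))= -3351394 / 255255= -13.13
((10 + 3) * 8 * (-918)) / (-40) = 11934 / 5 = 2386.80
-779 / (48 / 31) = -503.10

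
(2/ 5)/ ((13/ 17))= 34/ 65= 0.52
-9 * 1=-9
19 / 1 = 19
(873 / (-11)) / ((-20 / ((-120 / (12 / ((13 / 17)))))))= -11349 / 374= -30.34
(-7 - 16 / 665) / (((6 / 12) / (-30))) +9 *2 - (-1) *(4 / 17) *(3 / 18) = 2981012 / 6783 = 439.48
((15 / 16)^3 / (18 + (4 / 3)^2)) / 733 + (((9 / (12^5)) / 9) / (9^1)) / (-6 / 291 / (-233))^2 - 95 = -44387219553161 / 1168779829248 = -37.98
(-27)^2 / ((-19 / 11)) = -8019 / 19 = -422.05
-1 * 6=-6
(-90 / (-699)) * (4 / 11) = 120 / 2563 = 0.05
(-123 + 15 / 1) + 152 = 44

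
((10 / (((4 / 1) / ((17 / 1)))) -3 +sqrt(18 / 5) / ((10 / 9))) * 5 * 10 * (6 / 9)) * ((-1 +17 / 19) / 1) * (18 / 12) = -3950 / 19 -54 * sqrt(10) / 19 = -216.88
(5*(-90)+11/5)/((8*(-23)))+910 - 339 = 527559/920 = 573.43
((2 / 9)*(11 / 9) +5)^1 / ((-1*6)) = -427 / 486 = -0.88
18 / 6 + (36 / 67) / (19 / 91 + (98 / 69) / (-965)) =5.59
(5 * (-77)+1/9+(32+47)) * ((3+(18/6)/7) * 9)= -9438.86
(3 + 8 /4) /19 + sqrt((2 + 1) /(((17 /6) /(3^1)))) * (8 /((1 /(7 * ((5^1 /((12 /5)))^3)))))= 902.74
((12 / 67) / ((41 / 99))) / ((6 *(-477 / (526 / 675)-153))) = -11572 / 122837599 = -0.00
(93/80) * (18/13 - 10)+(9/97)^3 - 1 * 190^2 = -2142181297238/59323745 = -36110.01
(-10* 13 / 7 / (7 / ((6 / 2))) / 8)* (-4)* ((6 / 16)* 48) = 3510 / 49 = 71.63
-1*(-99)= 99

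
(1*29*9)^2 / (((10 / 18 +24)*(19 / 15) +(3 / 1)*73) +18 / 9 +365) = 110.39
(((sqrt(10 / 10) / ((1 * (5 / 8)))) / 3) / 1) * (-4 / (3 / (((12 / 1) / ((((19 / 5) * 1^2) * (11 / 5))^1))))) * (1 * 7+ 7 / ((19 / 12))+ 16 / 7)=-13.99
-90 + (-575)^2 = 330535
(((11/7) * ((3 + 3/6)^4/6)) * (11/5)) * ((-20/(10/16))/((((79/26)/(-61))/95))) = 1250651402/237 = 5277010.14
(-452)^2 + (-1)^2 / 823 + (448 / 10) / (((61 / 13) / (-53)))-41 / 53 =2711276276246 / 13303795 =203797.21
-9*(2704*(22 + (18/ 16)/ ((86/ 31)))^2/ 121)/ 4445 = -72284680845/ 3182321296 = -22.71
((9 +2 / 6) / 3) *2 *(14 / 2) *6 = 261.33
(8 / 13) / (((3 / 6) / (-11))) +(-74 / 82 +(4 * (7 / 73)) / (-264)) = -14.44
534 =534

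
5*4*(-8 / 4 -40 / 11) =-1240 / 11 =-112.73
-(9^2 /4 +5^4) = -2581 /4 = -645.25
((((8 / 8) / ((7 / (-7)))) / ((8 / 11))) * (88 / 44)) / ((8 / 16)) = -11 / 2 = -5.50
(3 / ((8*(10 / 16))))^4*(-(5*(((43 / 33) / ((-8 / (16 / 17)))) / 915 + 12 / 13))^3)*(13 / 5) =-233592615442913773528 / 7054943830542196875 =-33.11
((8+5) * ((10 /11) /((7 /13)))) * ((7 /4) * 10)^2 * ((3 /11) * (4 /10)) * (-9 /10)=-159705 /242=-659.94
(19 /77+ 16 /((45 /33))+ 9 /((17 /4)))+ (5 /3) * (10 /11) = 27869 /1785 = 15.61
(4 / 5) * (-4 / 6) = -8 / 15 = -0.53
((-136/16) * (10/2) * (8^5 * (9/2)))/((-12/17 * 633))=2959360/211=14025.40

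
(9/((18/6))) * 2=6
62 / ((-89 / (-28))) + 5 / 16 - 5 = 21101 / 1424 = 14.82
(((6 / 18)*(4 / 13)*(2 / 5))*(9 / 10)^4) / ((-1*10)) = -2187 / 812500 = -0.00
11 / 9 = 1.22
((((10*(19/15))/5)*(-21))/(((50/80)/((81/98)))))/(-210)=2052/6125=0.34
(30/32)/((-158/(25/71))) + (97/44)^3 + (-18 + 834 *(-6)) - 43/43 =-2394856427681/477797056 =-5012.29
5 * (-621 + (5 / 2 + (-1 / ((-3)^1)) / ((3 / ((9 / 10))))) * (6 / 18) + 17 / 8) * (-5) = 370805 / 24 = 15450.21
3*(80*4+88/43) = 41544/43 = 966.14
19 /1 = 19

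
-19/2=-9.50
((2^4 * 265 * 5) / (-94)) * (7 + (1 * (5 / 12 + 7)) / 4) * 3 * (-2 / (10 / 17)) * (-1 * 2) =-40736.70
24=24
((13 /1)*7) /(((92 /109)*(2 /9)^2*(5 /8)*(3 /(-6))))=-803439 /115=-6986.43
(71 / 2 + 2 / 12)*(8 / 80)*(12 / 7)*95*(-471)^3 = -424844593326 / 7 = -60692084760.86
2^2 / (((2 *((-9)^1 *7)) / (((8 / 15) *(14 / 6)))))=-16 / 405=-0.04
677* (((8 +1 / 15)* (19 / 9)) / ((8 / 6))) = 1556423 / 180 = 8646.79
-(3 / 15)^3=-1 / 125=-0.01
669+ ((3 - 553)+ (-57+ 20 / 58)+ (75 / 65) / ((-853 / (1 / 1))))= 20048477 / 321581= 62.34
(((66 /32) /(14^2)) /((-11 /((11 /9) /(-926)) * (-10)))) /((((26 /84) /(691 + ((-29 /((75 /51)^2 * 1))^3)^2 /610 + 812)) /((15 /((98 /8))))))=-13239752476726962937576023 /2402029743194580078125000000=-0.01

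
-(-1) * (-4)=-4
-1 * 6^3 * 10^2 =-21600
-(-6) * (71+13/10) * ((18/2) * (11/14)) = 214731/70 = 3067.59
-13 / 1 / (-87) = 13 / 87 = 0.15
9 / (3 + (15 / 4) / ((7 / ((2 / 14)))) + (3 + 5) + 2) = 1764 / 2563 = 0.69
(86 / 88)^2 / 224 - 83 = -35992263 / 433664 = -83.00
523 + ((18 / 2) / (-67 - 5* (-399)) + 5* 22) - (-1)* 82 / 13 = 16023725 / 25064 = 639.31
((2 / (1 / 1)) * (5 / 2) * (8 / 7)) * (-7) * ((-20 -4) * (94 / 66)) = 15040 / 11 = 1367.27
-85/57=-1.49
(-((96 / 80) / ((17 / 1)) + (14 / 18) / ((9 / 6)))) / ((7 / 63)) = -1352 / 255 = -5.30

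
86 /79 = 1.09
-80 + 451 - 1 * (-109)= 480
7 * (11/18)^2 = 847/324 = 2.61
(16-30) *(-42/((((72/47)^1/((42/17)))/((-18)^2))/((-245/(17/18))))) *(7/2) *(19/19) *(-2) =161240307480/289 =557924939.38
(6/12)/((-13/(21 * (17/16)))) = -357/416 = -0.86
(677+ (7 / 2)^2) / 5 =2757 / 20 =137.85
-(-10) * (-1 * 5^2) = -250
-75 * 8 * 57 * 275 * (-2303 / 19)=1139985000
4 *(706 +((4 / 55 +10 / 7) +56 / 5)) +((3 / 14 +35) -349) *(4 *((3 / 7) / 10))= 7602631 / 2695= 2821.01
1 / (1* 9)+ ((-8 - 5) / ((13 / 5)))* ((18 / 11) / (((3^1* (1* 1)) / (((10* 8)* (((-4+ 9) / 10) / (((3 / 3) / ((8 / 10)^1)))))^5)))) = -91512087.16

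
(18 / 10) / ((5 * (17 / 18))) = 162 / 425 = 0.38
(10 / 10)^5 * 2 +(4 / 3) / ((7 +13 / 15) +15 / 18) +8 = 10.15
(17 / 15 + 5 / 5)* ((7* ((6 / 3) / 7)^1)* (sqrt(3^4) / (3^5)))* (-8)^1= -512 / 405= -1.26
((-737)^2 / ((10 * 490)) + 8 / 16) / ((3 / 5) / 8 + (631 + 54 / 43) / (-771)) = -36177813414 / 242065145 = -149.45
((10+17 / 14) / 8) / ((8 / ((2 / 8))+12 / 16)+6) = 157 / 4340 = 0.04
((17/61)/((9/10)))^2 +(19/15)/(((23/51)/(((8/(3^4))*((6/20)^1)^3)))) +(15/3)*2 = 43774282091/4332639375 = 10.10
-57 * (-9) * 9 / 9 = 513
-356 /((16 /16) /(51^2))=-925956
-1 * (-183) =183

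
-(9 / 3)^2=-9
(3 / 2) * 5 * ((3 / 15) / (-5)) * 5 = -3 / 2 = -1.50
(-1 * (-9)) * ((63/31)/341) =567/10571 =0.05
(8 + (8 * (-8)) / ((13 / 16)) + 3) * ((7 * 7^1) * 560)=-24174640 / 13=-1859587.69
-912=-912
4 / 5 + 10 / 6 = 37 / 15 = 2.47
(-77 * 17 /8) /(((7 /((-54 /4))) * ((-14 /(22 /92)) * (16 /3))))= -166617 /164864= -1.01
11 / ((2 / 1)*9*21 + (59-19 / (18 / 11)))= 198 / 7657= 0.03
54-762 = -708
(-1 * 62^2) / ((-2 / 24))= 46128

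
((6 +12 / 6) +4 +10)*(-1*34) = -748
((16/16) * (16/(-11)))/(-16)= 1/11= 0.09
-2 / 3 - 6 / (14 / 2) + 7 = 115 / 21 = 5.48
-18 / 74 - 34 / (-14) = 566 / 259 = 2.19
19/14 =1.36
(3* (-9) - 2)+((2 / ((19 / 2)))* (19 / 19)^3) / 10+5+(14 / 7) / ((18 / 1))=-20407 / 855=-23.87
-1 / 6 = -0.17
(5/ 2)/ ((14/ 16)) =20/ 7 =2.86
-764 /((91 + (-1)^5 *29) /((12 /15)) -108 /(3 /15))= 1528 /925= 1.65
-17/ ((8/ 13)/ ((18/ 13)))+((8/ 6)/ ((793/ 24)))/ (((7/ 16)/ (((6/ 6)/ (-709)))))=-38.25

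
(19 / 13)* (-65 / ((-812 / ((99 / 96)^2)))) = 103455 / 831488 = 0.12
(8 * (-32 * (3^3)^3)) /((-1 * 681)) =1679616 /227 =7399.19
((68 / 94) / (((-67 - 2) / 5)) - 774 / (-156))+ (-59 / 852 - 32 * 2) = -236111159 / 3991052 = -59.16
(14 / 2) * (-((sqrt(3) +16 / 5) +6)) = -322 / 5- 7 * sqrt(3) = -76.52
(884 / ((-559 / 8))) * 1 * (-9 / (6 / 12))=9792 / 43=227.72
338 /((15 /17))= 5746 /15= 383.07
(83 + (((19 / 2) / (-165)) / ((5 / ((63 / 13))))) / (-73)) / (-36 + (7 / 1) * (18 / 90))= -43322249 / 18059470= -2.40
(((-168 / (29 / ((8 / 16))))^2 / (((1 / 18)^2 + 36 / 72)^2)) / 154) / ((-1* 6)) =-8817984 / 245789819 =-0.04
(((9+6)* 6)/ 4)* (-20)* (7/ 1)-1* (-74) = -3076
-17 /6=-2.83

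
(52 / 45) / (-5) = -52 / 225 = -0.23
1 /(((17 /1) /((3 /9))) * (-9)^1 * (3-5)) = 1 /918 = 0.00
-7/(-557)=7/557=0.01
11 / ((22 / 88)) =44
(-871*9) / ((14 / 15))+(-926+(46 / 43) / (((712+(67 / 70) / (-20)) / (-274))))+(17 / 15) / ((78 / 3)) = -545560102330892 / 58503243435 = -9325.30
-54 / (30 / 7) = -63 / 5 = -12.60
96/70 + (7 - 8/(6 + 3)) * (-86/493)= 0.31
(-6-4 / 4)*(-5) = 35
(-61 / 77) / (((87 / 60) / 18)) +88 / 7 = 6112 / 2233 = 2.74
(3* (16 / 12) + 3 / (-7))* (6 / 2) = 10.71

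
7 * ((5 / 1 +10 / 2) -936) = -6482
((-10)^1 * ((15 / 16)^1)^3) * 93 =-1569375 / 2048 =-766.30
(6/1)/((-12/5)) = -5/2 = -2.50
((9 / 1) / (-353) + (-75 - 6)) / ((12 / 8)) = -19068 / 353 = -54.02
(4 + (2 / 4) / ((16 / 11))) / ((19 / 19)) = 139 / 32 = 4.34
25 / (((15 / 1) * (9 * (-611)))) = -5 / 16497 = -0.00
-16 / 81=-0.20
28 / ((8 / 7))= 49 / 2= 24.50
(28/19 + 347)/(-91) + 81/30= -19527/17290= -1.13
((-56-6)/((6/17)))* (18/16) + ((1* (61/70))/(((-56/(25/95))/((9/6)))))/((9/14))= -1261699/6384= -197.63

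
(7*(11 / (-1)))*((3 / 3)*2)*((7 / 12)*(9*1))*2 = -1617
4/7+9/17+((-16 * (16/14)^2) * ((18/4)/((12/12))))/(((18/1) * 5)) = 233/4165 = 0.06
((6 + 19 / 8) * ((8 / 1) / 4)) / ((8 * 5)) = 67 / 160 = 0.42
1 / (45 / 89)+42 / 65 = 307 / 117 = 2.62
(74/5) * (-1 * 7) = -518/5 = -103.60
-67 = -67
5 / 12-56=-667 / 12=-55.58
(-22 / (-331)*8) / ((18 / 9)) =88 / 331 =0.27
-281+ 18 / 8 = -1115 / 4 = -278.75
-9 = -9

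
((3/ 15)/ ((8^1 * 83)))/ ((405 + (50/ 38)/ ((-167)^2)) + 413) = 529891/ 1439056865160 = 0.00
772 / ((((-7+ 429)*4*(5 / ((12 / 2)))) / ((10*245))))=283710 / 211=1344.60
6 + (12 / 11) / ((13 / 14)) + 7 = 14.17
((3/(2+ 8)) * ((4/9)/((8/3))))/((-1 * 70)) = -1/1400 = -0.00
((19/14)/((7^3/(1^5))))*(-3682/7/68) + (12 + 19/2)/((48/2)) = 1695167/1959216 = 0.87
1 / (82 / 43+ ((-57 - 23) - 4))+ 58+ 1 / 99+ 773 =290408843 / 349470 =831.00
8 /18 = 4 /9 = 0.44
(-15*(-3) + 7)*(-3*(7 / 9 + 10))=-5044 / 3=-1681.33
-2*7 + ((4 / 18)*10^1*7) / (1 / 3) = 98 / 3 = 32.67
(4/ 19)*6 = 24/ 19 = 1.26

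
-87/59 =-1.47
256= 256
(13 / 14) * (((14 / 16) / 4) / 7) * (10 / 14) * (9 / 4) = 585 / 12544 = 0.05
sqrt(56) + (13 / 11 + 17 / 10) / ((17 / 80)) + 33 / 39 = 2 * sqrt(14) + 35025 / 2431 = 21.89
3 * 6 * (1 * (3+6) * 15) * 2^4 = 38880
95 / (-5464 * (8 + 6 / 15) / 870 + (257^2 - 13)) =68875 / 47837852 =0.00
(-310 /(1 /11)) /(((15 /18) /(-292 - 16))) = 1260336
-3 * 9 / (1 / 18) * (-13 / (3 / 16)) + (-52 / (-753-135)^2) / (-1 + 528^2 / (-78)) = 308732519527081 / 9162289872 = 33696.00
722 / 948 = 361 / 474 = 0.76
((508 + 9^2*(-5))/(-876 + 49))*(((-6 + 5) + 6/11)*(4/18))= 1030/81873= 0.01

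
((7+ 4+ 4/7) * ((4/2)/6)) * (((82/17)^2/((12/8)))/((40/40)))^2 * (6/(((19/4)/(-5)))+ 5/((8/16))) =5425461120/1586899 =3418.91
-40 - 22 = -62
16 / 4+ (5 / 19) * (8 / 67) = 5132 / 1273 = 4.03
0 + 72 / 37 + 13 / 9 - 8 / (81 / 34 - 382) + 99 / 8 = 542805701 / 34384248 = 15.79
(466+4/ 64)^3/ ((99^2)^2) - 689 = -270679366331551/ 393460125696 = -687.95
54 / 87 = 18 / 29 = 0.62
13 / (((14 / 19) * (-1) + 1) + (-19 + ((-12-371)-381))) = -19 / 1144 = -0.02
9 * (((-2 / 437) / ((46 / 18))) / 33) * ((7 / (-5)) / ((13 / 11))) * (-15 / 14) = -0.00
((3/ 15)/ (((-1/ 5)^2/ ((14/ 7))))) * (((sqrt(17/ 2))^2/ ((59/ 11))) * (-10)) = -9350/ 59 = -158.47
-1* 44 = -44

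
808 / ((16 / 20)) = 1010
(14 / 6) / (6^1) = 7 / 18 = 0.39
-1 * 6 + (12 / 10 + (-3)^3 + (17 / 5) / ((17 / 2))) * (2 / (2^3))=-247 / 20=-12.35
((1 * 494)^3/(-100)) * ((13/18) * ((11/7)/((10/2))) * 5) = -2154898889/1575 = -1368189.77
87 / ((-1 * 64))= -1.36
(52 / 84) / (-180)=-13 / 3780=-0.00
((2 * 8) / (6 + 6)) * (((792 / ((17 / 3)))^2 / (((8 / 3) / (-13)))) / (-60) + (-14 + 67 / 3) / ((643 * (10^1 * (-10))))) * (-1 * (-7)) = 123872947093 / 8362215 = 14813.41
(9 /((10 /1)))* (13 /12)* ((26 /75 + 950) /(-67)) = -231647 /16750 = -13.83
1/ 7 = 0.14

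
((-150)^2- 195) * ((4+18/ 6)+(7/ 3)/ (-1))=104090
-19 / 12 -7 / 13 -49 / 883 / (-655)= -191431171 / 90224940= -2.12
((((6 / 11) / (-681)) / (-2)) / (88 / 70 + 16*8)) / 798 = 5 / 1287792792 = 0.00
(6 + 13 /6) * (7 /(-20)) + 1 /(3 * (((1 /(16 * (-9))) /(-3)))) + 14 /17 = 289609 /2040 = 141.97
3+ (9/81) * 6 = 11/3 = 3.67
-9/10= -0.90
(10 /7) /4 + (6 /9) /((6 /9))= 19 /14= 1.36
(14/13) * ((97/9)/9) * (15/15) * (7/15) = 9506/15795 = 0.60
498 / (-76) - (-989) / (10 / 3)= 27564 / 95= 290.15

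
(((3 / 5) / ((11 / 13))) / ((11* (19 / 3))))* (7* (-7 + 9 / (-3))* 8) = -13104 / 2299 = -5.70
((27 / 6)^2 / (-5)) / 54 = -3 / 40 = -0.08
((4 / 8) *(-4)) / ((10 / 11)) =-11 / 5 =-2.20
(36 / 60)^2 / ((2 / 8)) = 36 / 25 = 1.44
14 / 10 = 7 / 5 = 1.40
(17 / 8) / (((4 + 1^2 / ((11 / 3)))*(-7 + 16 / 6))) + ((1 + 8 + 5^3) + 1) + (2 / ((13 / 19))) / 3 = 1992245 / 14664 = 135.86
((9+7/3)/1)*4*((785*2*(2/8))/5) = 10676/3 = 3558.67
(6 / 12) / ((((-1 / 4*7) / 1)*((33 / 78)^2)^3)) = -617831552 / 12400927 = -49.82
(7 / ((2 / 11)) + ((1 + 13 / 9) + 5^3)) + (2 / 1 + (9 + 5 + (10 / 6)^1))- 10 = 3125 / 18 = 173.61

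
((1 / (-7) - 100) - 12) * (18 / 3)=-4710 / 7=-672.86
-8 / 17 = -0.47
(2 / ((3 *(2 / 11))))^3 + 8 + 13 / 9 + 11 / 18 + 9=3691 / 54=68.35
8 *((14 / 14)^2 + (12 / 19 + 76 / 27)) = 18248 / 513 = 35.57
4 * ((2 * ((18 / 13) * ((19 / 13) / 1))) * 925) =2530800 / 169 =14975.15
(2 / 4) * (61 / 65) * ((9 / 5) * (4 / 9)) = 122 / 325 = 0.38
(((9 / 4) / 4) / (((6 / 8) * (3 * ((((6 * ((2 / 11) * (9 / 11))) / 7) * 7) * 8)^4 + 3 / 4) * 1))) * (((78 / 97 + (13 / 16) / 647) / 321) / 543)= 0.00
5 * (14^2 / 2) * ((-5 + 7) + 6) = 3920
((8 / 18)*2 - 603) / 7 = -5419 / 63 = -86.02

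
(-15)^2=225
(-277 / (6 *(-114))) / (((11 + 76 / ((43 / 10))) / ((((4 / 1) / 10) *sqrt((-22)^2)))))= 131021 / 1054215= 0.12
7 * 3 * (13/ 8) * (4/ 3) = 91/ 2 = 45.50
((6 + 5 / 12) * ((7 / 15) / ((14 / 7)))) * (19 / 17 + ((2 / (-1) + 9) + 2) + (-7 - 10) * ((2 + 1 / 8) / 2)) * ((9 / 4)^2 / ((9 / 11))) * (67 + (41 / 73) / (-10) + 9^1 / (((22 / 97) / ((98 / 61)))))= -9619.36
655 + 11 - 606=60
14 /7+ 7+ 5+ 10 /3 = 52 /3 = 17.33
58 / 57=1.02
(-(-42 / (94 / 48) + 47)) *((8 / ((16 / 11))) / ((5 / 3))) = -39633 / 470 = -84.33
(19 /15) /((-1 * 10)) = -19 /150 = -0.13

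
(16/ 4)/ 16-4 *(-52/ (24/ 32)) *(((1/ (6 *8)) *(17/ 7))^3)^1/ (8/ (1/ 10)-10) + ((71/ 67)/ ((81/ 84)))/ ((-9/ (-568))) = 69.61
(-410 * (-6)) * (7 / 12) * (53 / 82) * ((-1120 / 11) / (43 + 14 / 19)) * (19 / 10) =-37500680 / 9141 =-4102.47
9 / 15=3 / 5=0.60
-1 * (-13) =13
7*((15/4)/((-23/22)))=-1155/46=-25.11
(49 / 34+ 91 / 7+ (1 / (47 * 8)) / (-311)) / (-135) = -0.11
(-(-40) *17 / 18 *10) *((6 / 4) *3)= 1700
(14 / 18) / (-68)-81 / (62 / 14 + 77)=-58499 / 58140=-1.01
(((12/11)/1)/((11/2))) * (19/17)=456/2057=0.22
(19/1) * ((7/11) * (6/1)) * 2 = 1596/11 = 145.09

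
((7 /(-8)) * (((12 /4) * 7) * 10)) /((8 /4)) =-735 /8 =-91.88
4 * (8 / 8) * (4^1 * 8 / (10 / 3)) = 38.40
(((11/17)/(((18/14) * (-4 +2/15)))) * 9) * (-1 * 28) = 16170/493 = 32.80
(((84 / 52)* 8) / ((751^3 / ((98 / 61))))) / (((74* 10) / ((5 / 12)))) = 343 / 12427813359091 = 0.00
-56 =-56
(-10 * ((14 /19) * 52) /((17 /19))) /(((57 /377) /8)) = -21956480 /969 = -22658.91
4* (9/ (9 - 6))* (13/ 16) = 39/ 4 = 9.75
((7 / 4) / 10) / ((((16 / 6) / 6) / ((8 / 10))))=63 / 200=0.32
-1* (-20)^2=-400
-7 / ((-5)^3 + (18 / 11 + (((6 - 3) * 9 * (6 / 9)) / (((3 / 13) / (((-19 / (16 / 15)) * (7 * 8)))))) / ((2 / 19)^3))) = 616 / 5870320301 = 0.00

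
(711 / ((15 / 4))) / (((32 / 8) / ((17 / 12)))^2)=22831 / 960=23.78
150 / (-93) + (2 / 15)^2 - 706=-4935476 / 6975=-707.60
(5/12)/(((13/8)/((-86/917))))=-860/35763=-0.02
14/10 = 7/5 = 1.40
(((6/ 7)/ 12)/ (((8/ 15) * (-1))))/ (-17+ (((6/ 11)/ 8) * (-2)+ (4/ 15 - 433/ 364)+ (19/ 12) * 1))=10725/ 1319392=0.01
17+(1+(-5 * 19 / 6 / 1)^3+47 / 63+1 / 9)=-5973113 / 1512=-3950.47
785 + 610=1395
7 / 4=1.75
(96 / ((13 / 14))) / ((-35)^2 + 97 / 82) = 110208 / 1307111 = 0.08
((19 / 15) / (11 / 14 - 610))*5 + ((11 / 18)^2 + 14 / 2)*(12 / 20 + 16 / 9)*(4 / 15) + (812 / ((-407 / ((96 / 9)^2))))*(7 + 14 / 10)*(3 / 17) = -356875464652919 / 1075496451975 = -331.82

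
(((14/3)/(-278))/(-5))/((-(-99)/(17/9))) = 119/1857735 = 0.00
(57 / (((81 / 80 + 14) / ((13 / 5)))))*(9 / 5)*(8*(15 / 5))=426.46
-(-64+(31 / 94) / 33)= 198497 / 3102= 63.99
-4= -4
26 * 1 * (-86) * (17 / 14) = -19006 / 7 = -2715.14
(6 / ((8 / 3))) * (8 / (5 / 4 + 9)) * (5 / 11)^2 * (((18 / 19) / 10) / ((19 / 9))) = 29160 / 1790921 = 0.02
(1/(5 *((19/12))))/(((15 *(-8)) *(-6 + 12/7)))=7/28500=0.00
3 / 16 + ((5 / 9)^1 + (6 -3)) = 539 / 144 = 3.74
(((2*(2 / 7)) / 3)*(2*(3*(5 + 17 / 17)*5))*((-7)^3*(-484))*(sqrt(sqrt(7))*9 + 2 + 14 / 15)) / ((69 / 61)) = 1018459904 / 69 + 1041606720*7^(1 / 4) / 23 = 88423465.74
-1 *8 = -8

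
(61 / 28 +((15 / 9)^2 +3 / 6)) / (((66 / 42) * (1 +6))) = 125 / 252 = 0.50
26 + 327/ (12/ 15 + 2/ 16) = 14042/ 37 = 379.51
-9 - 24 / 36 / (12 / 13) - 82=-1651 / 18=-91.72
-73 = -73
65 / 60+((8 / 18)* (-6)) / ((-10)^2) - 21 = -5983 / 300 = -19.94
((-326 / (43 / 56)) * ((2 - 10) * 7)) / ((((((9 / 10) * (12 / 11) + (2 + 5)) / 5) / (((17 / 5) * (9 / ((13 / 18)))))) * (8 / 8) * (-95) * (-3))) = 10323548928 / 4662619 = 2214.11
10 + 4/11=114/11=10.36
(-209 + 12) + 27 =-170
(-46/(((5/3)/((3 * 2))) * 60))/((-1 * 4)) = 69/100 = 0.69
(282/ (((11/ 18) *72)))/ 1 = 141/ 22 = 6.41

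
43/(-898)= -0.05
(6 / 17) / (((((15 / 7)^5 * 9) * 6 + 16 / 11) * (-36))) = -184877 / 46036441524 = -0.00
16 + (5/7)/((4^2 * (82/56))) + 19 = 35.03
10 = 10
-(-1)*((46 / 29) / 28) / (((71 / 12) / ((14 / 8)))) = 69 / 4118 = 0.02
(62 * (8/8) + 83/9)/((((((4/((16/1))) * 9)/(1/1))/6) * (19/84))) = 839.67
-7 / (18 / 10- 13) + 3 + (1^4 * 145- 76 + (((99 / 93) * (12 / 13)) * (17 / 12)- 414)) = -1096105 / 3224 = -339.98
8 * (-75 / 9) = -200 / 3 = -66.67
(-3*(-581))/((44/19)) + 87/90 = 497393/660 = 753.63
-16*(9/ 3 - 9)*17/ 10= 163.20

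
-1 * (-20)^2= -400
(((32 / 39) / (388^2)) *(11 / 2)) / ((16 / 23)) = 253 / 5871216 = 0.00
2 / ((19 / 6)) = 12 / 19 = 0.63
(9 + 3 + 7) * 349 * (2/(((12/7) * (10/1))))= 46417/60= 773.62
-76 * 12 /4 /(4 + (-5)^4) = -228 /629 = -0.36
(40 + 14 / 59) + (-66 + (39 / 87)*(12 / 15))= -217332 / 8555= -25.40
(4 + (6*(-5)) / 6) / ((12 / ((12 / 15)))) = -1 / 15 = -0.07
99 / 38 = 2.61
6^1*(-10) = -60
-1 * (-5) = 5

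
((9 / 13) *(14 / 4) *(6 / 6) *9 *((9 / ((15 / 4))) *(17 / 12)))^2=5497.65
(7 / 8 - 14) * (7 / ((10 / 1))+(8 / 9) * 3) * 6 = -2121 / 8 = -265.12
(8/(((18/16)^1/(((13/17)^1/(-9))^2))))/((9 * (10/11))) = 59488/9480645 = 0.01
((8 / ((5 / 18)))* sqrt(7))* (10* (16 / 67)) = 181.96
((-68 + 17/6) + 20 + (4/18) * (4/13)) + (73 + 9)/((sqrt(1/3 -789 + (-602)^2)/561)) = -10553/234 + 23001 * sqrt(3254538)/542423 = 31.40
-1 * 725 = -725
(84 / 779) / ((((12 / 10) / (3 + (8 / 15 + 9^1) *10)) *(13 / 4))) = 82600 / 30381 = 2.72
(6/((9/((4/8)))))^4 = 0.01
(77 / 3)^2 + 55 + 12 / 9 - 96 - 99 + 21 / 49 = 32794 / 63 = 520.54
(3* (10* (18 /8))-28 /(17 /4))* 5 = 304.56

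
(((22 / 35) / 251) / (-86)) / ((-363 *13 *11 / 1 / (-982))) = -982 / 1782625845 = -0.00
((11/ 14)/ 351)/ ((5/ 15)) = 0.01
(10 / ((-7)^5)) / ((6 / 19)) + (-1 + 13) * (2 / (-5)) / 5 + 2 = 1.04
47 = 47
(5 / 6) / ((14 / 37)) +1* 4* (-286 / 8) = -140.80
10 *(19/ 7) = 190/ 7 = 27.14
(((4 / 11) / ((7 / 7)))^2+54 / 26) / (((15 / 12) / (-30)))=-83400 / 1573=-53.02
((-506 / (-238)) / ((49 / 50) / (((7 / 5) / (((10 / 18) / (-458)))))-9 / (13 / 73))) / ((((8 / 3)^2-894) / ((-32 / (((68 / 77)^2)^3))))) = -139729251750361119 / 43668819153679858496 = -0.00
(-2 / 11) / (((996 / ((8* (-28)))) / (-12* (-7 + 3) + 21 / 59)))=106512 / 53867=1.98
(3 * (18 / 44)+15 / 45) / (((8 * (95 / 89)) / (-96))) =-18334 / 1045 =-17.54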